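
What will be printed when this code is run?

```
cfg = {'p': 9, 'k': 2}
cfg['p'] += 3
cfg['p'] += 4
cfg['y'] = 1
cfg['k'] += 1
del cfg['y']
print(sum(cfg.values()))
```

19

cfg['p'] = 9+3 = 12 → {'p': 12, 'k': 2}
cfg['p'] = 12+4 = 16 → {'p': 16, 'k': 2}
cfg['y'] = 1 → {'p': 16, 'k': 2, 'y': 1}
cfg['k'] = 2+1 = 3 → {'p': 16, 'k': 3, 'y': 1}
del 'y' → {'p': 16, 'k': 3}
sum of values = 19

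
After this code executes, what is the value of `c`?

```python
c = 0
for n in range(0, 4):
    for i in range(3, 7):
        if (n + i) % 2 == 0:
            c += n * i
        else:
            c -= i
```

16

n=0,i=3: odd sum, c = 0-3 = -3
n=0,i=4: even sum, c = (-3)+0 = -3
n=0,i=5: odd sum, c = (-3)-5 = -8
n=0,i=6: even sum, c = (-8)+0 = -8
n=1,i=3: even sum, c = (-8)+3 = -5
n=1,i=4: odd sum, c = (-5)-4 = -9
n=1,i=5: even sum, c = (-9)+5 = -4
n=1,i=6: odd sum, c = (-4)-6 = -10
n=2,i=3: odd sum, c = (-10)-3 = -13
n=2,i=4: even sum, c = (-13)+8 = -5
n=2,i=5: odd sum, c = (-5)-5 = -10
n=2,i=6: even sum, c = (-10)+12 = 2
n=3,i=3: even sum, c = 2+9 = 11
n=3,i=4: odd sum, c = 11-4 = 7
n=3,i=5: even sum, c = 7+15 = 22
n=3,i=6: odd sum, c = 22-6 = 16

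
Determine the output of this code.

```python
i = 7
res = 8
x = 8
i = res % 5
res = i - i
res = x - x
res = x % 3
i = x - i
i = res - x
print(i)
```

i = 8%5 = 3
res = 3-3 = 0
res = 8-8 = 0
res = 8%3 = 2
i = 8-3 = 5
i = 2-8 = -6

-6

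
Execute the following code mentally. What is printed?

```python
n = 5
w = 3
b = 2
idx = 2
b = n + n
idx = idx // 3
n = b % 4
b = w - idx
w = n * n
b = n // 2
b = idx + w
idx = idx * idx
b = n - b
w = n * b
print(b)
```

-2

b = 5+5 = 10
idx = 2//3 = 0
n = 10%4 = 2
b = 3-0 = 3
w = 2*2 = 4
b = 2//2 = 1
b = 0+4 = 4
idx = 0*0 = 0
b = 2-4 = -2
w = 2*(-2) = -4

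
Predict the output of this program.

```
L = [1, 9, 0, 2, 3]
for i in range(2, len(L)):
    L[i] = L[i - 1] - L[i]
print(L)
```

[1, 9, 9, 7, 4]

i=2: L[2] = 9-0 = 9 → [1, 9, 9, 2, 3]
i=3: L[3] = 9-2 = 7 → [1, 9, 9, 7, 3]
i=4: L[4] = 7-3 = 4 → [1, 9, 9, 7, 4]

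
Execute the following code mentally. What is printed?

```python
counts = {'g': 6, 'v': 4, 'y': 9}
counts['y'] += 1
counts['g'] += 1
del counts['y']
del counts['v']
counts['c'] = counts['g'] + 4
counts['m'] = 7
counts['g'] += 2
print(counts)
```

counts['y'] = 9+1 = 10 → {'g': 6, 'v': 4, 'y': 10}
counts['g'] = 6+1 = 7 → {'g': 7, 'v': 4, 'y': 10}
del 'y' → {'g': 7, 'v': 4}
del 'v' → {'g': 7}
counts['c'] = counts['g']+4 = 11 → {'g': 7, 'c': 11}
counts['m'] = 7 → {'g': 7, 'c': 11, 'm': 7}
counts['g'] = 7+2 = 9 → {'g': 9, 'c': 11, 'm': 7}

{'g': 9, 'c': 11, 'm': 7}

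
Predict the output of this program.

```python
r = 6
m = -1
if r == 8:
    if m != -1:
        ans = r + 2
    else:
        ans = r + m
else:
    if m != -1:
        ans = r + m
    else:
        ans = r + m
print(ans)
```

5

r=6, m=-1
r == 8 is False; m != -1 is False
→ ans = r + m = 5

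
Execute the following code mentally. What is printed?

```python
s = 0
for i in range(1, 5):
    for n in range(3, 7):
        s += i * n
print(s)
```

180

i=1,n=3: s = 0+3 = 3
i=1,n=4: s = 3+4 = 7
i=1,n=5: s = 7+5 = 12
i=1,n=6: s = 12+6 = 18
i=2,n=3: s = 18+6 = 24
i=2,n=4: s = 24+8 = 32
i=2,n=5: s = 32+10 = 42
i=2,n=6: s = 42+12 = 54
i=3,n=3: s = 54+9 = 63
i=3,n=4: s = 63+12 = 75
i=3,n=5: s = 75+15 = 90
i=3,n=6: s = 90+18 = 108
i=4,n=3: s = 108+12 = 120
i=4,n=4: s = 120+16 = 136
i=4,n=5: s = 136+20 = 156
i=4,n=6: s = 156+24 = 180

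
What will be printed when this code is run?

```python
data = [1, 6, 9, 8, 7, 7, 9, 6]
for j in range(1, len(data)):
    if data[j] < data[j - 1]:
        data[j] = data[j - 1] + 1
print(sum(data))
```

76

j=1: 6>=1, unchanged → [1, 6, 9, 8, 7, 7, 9, 6]
j=2: 9>=6, unchanged → [1, 6, 9, 8, 7, 7, 9, 6]
j=3: 8<9, data[3] = 9+1 = 10 → [1, 6, 9, 10, 7, 7, 9, 6]
j=4: 7<10, data[4] = 10+1 = 11 → [1, 6, 9, 10, 11, 7, 9, 6]
j=5: 7<11, data[5] = 11+1 = 12 → [1, 6, 9, 10, 11, 12, 9, 6]
j=6: 9<12, data[6] = 12+1 = 13 → [1, 6, 9, 10, 11, 12, 13, 6]
j=7: 6<13, data[7] = 13+1 = 14 → [1, 6, 9, 10, 11, 12, 13, 14]
sum = 76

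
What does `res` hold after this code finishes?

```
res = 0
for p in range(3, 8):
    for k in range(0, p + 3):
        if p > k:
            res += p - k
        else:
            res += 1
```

p=3,k=0: 3>0, res = 0+3 = 3
p=3,k=1: 3>1, res = 3+2 = 5
p=3,k=2: 3>2, res = 5+1 = 6
p=3,k=3: not 3>3, res = 6+1 = 7
p=3,k=4: not 3>4, res = 7+1 = 8
p=3,k=5: not 3>5, res = 8+1 = 9
p=4,k=0: 4>0, res = 9+4 = 13
p=4,k=1: 4>1, res = 13+3 = 16
p=4,k=2: 4>2, res = 16+2 = 18
p=4,k=3: 4>3, res = 18+1 = 19
p=4,k=4: not 4>4, res = 19+1 = 20
p=4,k=5: not 4>5, res = 20+1 = 21
p=4,k=6: not 4>6, res = 21+1 = 22
p=5,k=0: 5>0, res = 22+5 = 27
p=5,k=1: 5>1, res = 27+4 = 31
p=5,k=2: 5>2, res = 31+3 = 34
p=5,k=3: 5>3, res = 34+2 = 36
p=5,k=4: 5>4, res = 36+1 = 37
p=5,k=5: not 5>5, res = 37+1 = 38
p=5,k=6: not 5>6, res = 38+1 = 39
p=5,k=7: not 5>7, res = 39+1 = 40
p=6,k=0: 6>0, res = 40+6 = 46
p=6,k=1: 6>1, res = 46+5 = 51
p=6,k=2: 6>2, res = 51+4 = 55
p=6,k=3: 6>3, res = 55+3 = 58
p=6,k=4: 6>4, res = 58+2 = 60
p=6,k=5: 6>5, res = 60+1 = 61
p=6,k=6: not 6>6, res = 61+1 = 62
p=6,k=7: not 6>7, res = 62+1 = 63
p=6,k=8: not 6>8, res = 63+1 = 64
p=7,k=0: 7>0, res = 64+7 = 71
p=7,k=1: 7>1, res = 71+6 = 77
p=7,k=2: 7>2, res = 77+5 = 82
p=7,k=3: 7>3, res = 82+4 = 86
p=7,k=4: 7>4, res = 86+3 = 89
p=7,k=5: 7>5, res = 89+2 = 91
p=7,k=6: 7>6, res = 91+1 = 92
p=7,k=7: not 7>7, res = 92+1 = 93
p=7,k=8: not 7>8, res = 93+1 = 94
p=7,k=9: not 7>9, res = 94+1 = 95

95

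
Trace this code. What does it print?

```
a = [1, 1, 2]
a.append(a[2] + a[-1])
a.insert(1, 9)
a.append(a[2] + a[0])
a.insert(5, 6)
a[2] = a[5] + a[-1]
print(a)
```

append a[2]+a[-1] = 2+2 = 4 → [1, 1, 2, 4]
insert 9 at 1 → [1, 9, 1, 2, 4]
append a[2]+a[0] = 1+1 = 2 → [1, 9, 1, 2, 4, 2]
insert 6 at 5 → [1, 9, 1, 2, 4, 6, 2]
a[2] = a[5]+a[-1] = 6+2 = 8 → [1, 9, 8, 2, 4, 6, 2]

[1, 9, 8, 2, 4, 6, 2]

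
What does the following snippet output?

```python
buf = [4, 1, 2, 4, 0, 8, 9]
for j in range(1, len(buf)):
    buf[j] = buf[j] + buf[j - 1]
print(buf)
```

[4, 5, 7, 11, 11, 19, 28]

j=1: buf[1] = 1+4 = 5 → [4, 5, 2, 4, 0, 8, 9]
j=2: buf[2] = 2+5 = 7 → [4, 5, 7, 4, 0, 8, 9]
j=3: buf[3] = 4+7 = 11 → [4, 5, 7, 11, 0, 8, 9]
j=4: buf[4] = 0+11 = 11 → [4, 5, 7, 11, 11, 8, 9]
j=5: buf[5] = 8+11 = 19 → [4, 5, 7, 11, 11, 19, 9]
j=6: buf[6] = 9+19 = 28 → [4, 5, 7, 11, 11, 19, 28]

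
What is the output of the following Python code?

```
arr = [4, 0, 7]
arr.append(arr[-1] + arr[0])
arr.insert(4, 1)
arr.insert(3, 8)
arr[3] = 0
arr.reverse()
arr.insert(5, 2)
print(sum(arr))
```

25

append arr[-1]+arr[0] = 7+4 = 11 → [4, 0, 7, 11]
insert 1 at 4 → [4, 0, 7, 11, 1]
insert 8 at 3 → [4, 0, 7, 8, 11, 1]
arr[3] = 0 → [4, 0, 7, 0, 11, 1]
reverse → [1, 11, 0, 7, 0, 4]
insert 2 at 5 → [1, 11, 0, 7, 0, 2, 4]
sum = 25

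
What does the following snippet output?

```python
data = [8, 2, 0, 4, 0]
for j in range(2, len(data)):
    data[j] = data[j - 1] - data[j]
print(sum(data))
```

8

j=2: data[2] = 2-0 = 2 → [8, 2, 2, 4, 0]
j=3: data[3] = 2-4 = -2 → [8, 2, 2, -2, 0]
j=4: data[4] = (-2)-0 = -2 → [8, 2, 2, -2, -2]
sum = 8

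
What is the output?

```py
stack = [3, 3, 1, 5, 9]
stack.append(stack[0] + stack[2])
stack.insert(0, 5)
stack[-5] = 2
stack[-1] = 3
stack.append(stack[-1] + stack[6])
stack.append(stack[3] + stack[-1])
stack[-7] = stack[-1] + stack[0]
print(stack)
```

[5, 3, 12, 1, 5, 9, 3, 6, 7]

append stack[0]+stack[2] = 3+1 = 4 → [3, 3, 1, 5, 9, 4]
insert 5 at 0 → [5, 3, 3, 1, 5, 9, 4]
stack[-5] = 2 → [5, 3, 2, 1, 5, 9, 4]
stack[-1] = 3 → [5, 3, 2, 1, 5, 9, 3]
append stack[-1]+stack[6] = 3+3 = 6 → [5, 3, 2, 1, 5, 9, 3, 6]
append stack[3]+stack[-1] = 1+6 = 7 → [5, 3, 2, 1, 5, 9, 3, 6, 7]
stack[-7] = stack[-1]+stack[0] = 7+5 = 12 → [5, 3, 12, 1, 5, 9, 3, 6, 7]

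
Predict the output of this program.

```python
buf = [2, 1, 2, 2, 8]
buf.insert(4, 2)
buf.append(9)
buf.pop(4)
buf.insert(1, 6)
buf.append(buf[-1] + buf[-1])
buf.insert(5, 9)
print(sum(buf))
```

57

insert 2 at 4 → [2, 1, 2, 2, 2, 8]
append 9 → [2, 1, 2, 2, 2, 8, 9]
pop(4) removes 2 → [2, 1, 2, 2, 8, 9]
insert 6 at 1 → [2, 6, 1, 2, 2, 8, 9]
append buf[-1]+buf[-1] = 9+9 = 18 → [2, 6, 1, 2, 2, 8, 9, 18]
insert 9 at 5 → [2, 6, 1, 2, 2, 9, 8, 9, 18]
sum = 57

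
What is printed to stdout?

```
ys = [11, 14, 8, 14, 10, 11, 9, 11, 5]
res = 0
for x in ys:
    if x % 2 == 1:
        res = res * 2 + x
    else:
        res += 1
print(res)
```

x=11: odd, res = 0*2+11 = 11
x=14: not odd, res = 11+1 = 12
x=8: not odd, res = 12+1 = 13
x=14: not odd, res = 13+1 = 14
x=10: not odd, res = 14+1 = 15
x=11: odd, res = 15*2+11 = 41
x=9: odd, res = 41*2+9 = 91
x=11: odd, res = 91*2+11 = 193
x=5: odd, res = 193*2+5 = 391

391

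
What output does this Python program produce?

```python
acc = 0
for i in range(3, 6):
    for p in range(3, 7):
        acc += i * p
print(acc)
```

i=3,p=3: acc = 0+9 = 9
i=3,p=4: acc = 9+12 = 21
i=3,p=5: acc = 21+15 = 36
i=3,p=6: acc = 36+18 = 54
i=4,p=3: acc = 54+12 = 66
i=4,p=4: acc = 66+16 = 82
i=4,p=5: acc = 82+20 = 102
i=4,p=6: acc = 102+24 = 126
i=5,p=3: acc = 126+15 = 141
i=5,p=4: acc = 141+20 = 161
i=5,p=5: acc = 161+25 = 186
i=5,p=6: acc = 186+30 = 216

216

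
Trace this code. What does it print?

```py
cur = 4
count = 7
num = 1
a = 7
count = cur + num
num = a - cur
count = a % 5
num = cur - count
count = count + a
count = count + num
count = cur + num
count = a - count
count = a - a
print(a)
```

7

count = 4+1 = 5
num = 7-4 = 3
count = 7%5 = 2
num = 4-2 = 2
count = 2+7 = 9
count = 9+2 = 11
count = 4+2 = 6
count = 7-6 = 1
count = 7-7 = 0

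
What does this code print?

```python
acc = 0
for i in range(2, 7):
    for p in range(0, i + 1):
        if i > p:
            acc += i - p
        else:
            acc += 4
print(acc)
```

i=2,p=0: 2>0, acc = 0+2 = 2
i=2,p=1: 2>1, acc = 2+1 = 3
i=2,p=2: not 2>2, acc = 3+4 = 7
i=3,p=0: 3>0, acc = 7+3 = 10
i=3,p=1: 3>1, acc = 10+2 = 12
i=3,p=2: 3>2, acc = 12+1 = 13
i=3,p=3: not 3>3, acc = 13+4 = 17
i=4,p=0: 4>0, acc = 17+4 = 21
i=4,p=1: 4>1, acc = 21+3 = 24
i=4,p=2: 4>2, acc = 24+2 = 26
i=4,p=3: 4>3, acc = 26+1 = 27
i=4,p=4: not 4>4, acc = 27+4 = 31
i=5,p=0: 5>0, acc = 31+5 = 36
i=5,p=1: 5>1, acc = 36+4 = 40
i=5,p=2: 5>2, acc = 40+3 = 43
i=5,p=3: 5>3, acc = 43+2 = 45
i=5,p=4: 5>4, acc = 45+1 = 46
i=5,p=5: not 5>5, acc = 46+4 = 50
i=6,p=0: 6>0, acc = 50+6 = 56
i=6,p=1: 6>1, acc = 56+5 = 61
i=6,p=2: 6>2, acc = 61+4 = 65
i=6,p=3: 6>3, acc = 65+3 = 68
i=6,p=4: 6>4, acc = 68+2 = 70
i=6,p=5: 6>5, acc = 70+1 = 71
i=6,p=6: not 6>6, acc = 71+4 = 75

75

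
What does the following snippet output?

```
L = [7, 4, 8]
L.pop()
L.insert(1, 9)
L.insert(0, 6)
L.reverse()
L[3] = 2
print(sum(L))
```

22

pop() removes 8 → [7, 4]
insert 9 at 1 → [7, 9, 4]
insert 6 at 0 → [6, 7, 9, 4]
reverse → [4, 9, 7, 6]
L[3] = 2 → [4, 9, 7, 2]
sum = 22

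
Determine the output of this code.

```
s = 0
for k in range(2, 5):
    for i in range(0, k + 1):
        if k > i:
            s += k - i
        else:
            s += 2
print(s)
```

k=2,i=0: 2>0, s = 0+2 = 2
k=2,i=1: 2>1, s = 2+1 = 3
k=2,i=2: not 2>2, s = 3+2 = 5
k=3,i=0: 3>0, s = 5+3 = 8
k=3,i=1: 3>1, s = 8+2 = 10
k=3,i=2: 3>2, s = 10+1 = 11
k=3,i=3: not 3>3, s = 11+2 = 13
k=4,i=0: 4>0, s = 13+4 = 17
k=4,i=1: 4>1, s = 17+3 = 20
k=4,i=2: 4>2, s = 20+2 = 22
k=4,i=3: 4>3, s = 22+1 = 23
k=4,i=4: not 4>4, s = 23+2 = 25

25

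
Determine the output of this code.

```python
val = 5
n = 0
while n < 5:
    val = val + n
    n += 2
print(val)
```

n=0: val = 5+0 = 5
n=2: val = 5+2 = 7
n=4: val = 7+4 = 11

11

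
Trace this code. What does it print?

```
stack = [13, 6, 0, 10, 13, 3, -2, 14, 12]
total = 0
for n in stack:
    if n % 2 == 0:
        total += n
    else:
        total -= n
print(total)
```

11

n=13: not even, total = 0-13 = -13
n=6: even, total = (-13)+6 = -7
n=0: even, total = (-7)+0 = -7
n=10: even, total = (-7)+10 = 3
n=13: not even, total = 3-13 = -10
n=3: not even, total = (-10)-3 = -13
n=-2: even, total = (-13)+(-2) = -15
n=14: even, total = (-15)+14 = -1
n=12: even, total = (-1)+12 = 11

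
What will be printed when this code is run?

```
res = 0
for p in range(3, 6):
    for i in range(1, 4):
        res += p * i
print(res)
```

p=3,i=1: res = 0+3 = 3
p=3,i=2: res = 3+6 = 9
p=3,i=3: res = 9+9 = 18
p=4,i=1: res = 18+4 = 22
p=4,i=2: res = 22+8 = 30
p=4,i=3: res = 30+12 = 42
p=5,i=1: res = 42+5 = 47
p=5,i=2: res = 47+10 = 57
p=5,i=3: res = 57+15 = 72

72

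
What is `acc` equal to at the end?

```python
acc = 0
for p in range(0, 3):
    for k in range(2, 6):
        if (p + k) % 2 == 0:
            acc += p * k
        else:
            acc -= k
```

p=0,k=2: even sum, acc = 0+0 = 0
p=0,k=3: odd sum, acc = 0-3 = -3
p=0,k=4: even sum, acc = (-3)+0 = -3
p=0,k=5: odd sum, acc = (-3)-5 = -8
p=1,k=2: odd sum, acc = (-8)-2 = -10
p=1,k=3: even sum, acc = (-10)+3 = -7
p=1,k=4: odd sum, acc = (-7)-4 = -11
p=1,k=5: even sum, acc = (-11)+5 = -6
p=2,k=2: even sum, acc = (-6)+4 = -2
p=2,k=3: odd sum, acc = (-2)-3 = -5
p=2,k=4: even sum, acc = (-5)+8 = 3
p=2,k=5: odd sum, acc = 3-5 = -2

-2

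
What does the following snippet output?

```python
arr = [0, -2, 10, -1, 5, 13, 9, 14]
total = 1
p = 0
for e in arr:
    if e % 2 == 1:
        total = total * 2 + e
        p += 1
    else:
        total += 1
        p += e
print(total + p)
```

e=0: not odd, total = 1+1 = 2; p=0
e=-2: not odd, total = 2+1 = 3; p=-2
e=10: not odd, total = 3+1 = 4; p=8
e=-1: odd, total = 4*2+(-1) = 7; p=9
e=5: odd, total = 7*2+5 = 19; p=10
e=13: odd, total = 19*2+13 = 51; p=11
e=9: odd, total = 51*2+9 = 111; p=12
e=14: not odd, total = 111+1 = 112; p=26
total+p = 112+26 = 138

138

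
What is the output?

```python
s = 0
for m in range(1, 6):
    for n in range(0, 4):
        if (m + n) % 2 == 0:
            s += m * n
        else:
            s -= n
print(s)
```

34

m=1,n=0: odd sum, s = 0-0 = 0
m=1,n=1: even sum, s = 0+1 = 1
m=1,n=2: odd sum, s = 1-2 = -1
m=1,n=3: even sum, s = (-1)+3 = 2
m=2,n=0: even sum, s = 2+0 = 2
m=2,n=1: odd sum, s = 2-1 = 1
m=2,n=2: even sum, s = 1+4 = 5
m=2,n=3: odd sum, s = 5-3 = 2
m=3,n=0: odd sum, s = 2-0 = 2
m=3,n=1: even sum, s = 2+3 = 5
m=3,n=2: odd sum, s = 5-2 = 3
m=3,n=3: even sum, s = 3+9 = 12
m=4,n=0: even sum, s = 12+0 = 12
m=4,n=1: odd sum, s = 12-1 = 11
m=4,n=2: even sum, s = 11+8 = 19
m=4,n=3: odd sum, s = 19-3 = 16
m=5,n=0: odd sum, s = 16-0 = 16
m=5,n=1: even sum, s = 16+5 = 21
m=5,n=2: odd sum, s = 21-2 = 19
m=5,n=3: even sum, s = 19+15 = 34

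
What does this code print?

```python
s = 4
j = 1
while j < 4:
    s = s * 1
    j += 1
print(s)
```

j=1: s = 4*1 = 4
j=2: s = 4*1 = 4
j=3: s = 4*1 = 4

4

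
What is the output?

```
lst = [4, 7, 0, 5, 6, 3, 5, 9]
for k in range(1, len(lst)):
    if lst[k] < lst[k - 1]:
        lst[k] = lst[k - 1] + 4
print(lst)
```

[4, 7, 11, 15, 19, 23, 27, 31]

k=1: 7>=4, unchanged → [4, 7, 0, 5, 6, 3, 5, 9]
k=2: 0<7, lst[2] = 7+4 = 11 → [4, 7, 11, 5, 6, 3, 5, 9]
k=3: 5<11, lst[3] = 11+4 = 15 → [4, 7, 11, 15, 6, 3, 5, 9]
k=4: 6<15, lst[4] = 15+4 = 19 → [4, 7, 11, 15, 19, 3, 5, 9]
k=5: 3<19, lst[5] = 19+4 = 23 → [4, 7, 11, 15, 19, 23, 5, 9]
k=6: 5<23, lst[6] = 23+4 = 27 → [4, 7, 11, 15, 19, 23, 27, 9]
k=7: 9<27, lst[7] = 27+4 = 31 → [4, 7, 11, 15, 19, 23, 27, 31]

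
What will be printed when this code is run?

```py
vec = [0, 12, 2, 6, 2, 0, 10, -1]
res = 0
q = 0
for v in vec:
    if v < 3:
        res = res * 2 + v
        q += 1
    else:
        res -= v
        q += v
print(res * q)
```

v=0: <3, res = 0*2+0 = 0; q=1
v=12: not <3, res = 0-12 = -12; q=13
v=2: <3, res = (-12)*2+2 = -22; q=14
v=6: not <3, res = (-22)-6 = -28; q=20
v=2: <3, res = (-28)*2+2 = -54; q=21
v=0: <3, res = (-54)*2+0 = -108; q=22
v=10: not <3, res = (-108)-10 = -118; q=32
v=-1: <3, res = (-118)*2+(-1) = -237; q=33
res*q = (-237)*33 = -7821

-7821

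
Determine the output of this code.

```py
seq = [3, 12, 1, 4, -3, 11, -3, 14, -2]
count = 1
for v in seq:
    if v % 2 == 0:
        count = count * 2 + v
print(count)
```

v=3: not even
v=12: even, count = 1*2+12 = 14
v=1: not even
v=4: even, count = 14*2+4 = 32
v=-3: not even
v=11: not even
v=-3: not even
v=14: even, count = 32*2+14 = 78
v=-2: even, count = 78*2+(-2) = 154

154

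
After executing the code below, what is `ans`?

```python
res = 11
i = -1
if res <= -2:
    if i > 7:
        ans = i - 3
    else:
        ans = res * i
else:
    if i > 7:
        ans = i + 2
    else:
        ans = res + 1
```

12

res=11, i=-1
res <= -2 is False; i > 7 is False
→ ans = res + 1 = 12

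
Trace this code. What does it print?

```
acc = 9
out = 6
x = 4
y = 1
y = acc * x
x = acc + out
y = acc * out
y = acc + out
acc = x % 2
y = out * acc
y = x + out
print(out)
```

y = 9*4 = 36
x = 9+6 = 15
y = 9*6 = 54
y = 9+6 = 15
acc = 15%2 = 1
y = 6*1 = 6
y = 15+6 = 21

6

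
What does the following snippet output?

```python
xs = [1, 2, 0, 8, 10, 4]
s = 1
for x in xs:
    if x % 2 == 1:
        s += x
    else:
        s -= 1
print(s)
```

x=1: odd, s = 1+1 = 2
x=2: not odd, s = 2-1 = 1
x=0: not odd, s = 1-1 = 0
x=8: not odd, s = 0-1 = -1
x=10: not odd, s = (-1)-1 = -2
x=4: not odd, s = (-2)-1 = -3

-3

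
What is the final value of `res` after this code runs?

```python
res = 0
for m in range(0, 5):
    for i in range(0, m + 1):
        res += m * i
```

m=0,i=0: res = 0+0 = 0
m=1,i=0: res = 0+0 = 0
m=1,i=1: res = 0+1 = 1
m=2,i=0: res = 1+0 = 1
m=2,i=1: res = 1+2 = 3
m=2,i=2: res = 3+4 = 7
m=3,i=0: res = 7+0 = 7
m=3,i=1: res = 7+3 = 10
m=3,i=2: res = 10+6 = 16
m=3,i=3: res = 16+9 = 25
m=4,i=0: res = 25+0 = 25
m=4,i=1: res = 25+4 = 29
m=4,i=2: res = 29+8 = 37
m=4,i=3: res = 37+12 = 49
m=4,i=4: res = 49+16 = 65

65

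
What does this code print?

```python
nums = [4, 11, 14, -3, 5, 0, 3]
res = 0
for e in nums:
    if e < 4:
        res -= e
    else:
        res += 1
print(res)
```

e=4: not <4, res = 0+1 = 1
e=11: not <4, res = 1+1 = 2
e=14: not <4, res = 2+1 = 3
e=-3: <4, res = 3-(-3) = 6
e=5: not <4, res = 6+1 = 7
e=0: <4, res = 7-0 = 7
e=3: <4, res = 7-3 = 4

4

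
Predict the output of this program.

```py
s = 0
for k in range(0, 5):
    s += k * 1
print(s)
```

k=0: s = 0+0*1 = 0
k=1: s = 0+1*1 = 1
k=2: s = 1+2*1 = 3
k=3: s = 3+3*1 = 6
k=4: s = 6+4*1 = 10

10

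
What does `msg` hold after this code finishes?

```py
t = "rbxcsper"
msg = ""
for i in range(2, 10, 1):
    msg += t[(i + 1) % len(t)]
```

i=2: add t[3]='c' → 'c'
i=3: add t[4]='s' → 'cs'
i=4: add t[5]='p' → 'csp'
i=5: add t[6]='e' → 'cspe'
i=6: add t[7]='r' → 'csper'
i=7: add t[0]='r' → 'csperr'
i=8: add t[1]='b' → 'csperrb'
i=9: add t[2]='x' → 'csperrbx'

'csperrbx'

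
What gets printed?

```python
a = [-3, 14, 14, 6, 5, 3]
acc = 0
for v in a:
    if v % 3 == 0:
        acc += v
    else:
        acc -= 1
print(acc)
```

v=-3: %3==0, acc = 0+(-3) = -3
v=14: not %3==0, acc = (-3)-1 = -4
v=14: not %3==0, acc = (-4)-1 = -5
v=6: %3==0, acc = (-5)+6 = 1
v=5: not %3==0, acc = 1-1 = 0
v=3: %3==0, acc = 0+3 = 3

3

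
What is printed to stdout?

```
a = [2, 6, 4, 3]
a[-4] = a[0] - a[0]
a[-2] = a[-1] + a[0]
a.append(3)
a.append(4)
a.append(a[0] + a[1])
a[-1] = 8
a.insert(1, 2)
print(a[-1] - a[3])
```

5

a[-4] = a[0]-a[0] = 2-2 = 0 → [0, 6, 4, 3]
a[-2] = a[-1]+a[0] = 3+0 = 3 → [0, 6, 3, 3]
append 3 → [0, 6, 3, 3, 3]
append 4 → [0, 6, 3, 3, 3, 4]
append a[0]+a[1] = 0+6 = 6 → [0, 6, 3, 3, 3, 4, 6]
a[-1] = 8 → [0, 6, 3, 3, 3, 4, 8]
insert 2 at 1 → [0, 2, 6, 3, 3, 3, 4, 8]
a[-1]-a[3] = 8-3 = 5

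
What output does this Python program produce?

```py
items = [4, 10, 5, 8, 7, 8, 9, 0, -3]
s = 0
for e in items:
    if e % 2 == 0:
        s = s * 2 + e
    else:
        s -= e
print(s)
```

e=4: even, s = 0*2+4 = 4
e=10: even, s = 4*2+10 = 18
e=5: not even, s = 18-5 = 13
e=8: even, s = 13*2+8 = 34
e=7: not even, s = 34-7 = 27
e=8: even, s = 27*2+8 = 62
e=9: not even, s = 62-9 = 53
e=0: even, s = 53*2+0 = 106
e=-3: not even, s = 106-(-3) = 109

109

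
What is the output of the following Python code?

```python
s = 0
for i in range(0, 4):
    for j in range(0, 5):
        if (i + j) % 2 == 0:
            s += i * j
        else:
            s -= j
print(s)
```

i=0,j=0: even sum, s = 0+0 = 0
i=0,j=1: odd sum, s = 0-1 = -1
i=0,j=2: even sum, s = (-1)+0 = -1
i=0,j=3: odd sum, s = (-1)-3 = -4
i=0,j=4: even sum, s = (-4)+0 = -4
i=1,j=0: odd sum, s = (-4)-0 = -4
i=1,j=1: even sum, s = (-4)+1 = -3
i=1,j=2: odd sum, s = (-3)-2 = -5
i=1,j=3: even sum, s = (-5)+3 = -2
i=1,j=4: odd sum, s = (-2)-4 = -6
i=2,j=0: even sum, s = (-6)+0 = -6
i=2,j=1: odd sum, s = (-6)-1 = -7
i=2,j=2: even sum, s = (-7)+4 = -3
i=2,j=3: odd sum, s = (-3)-3 = -6
i=2,j=4: even sum, s = (-6)+8 = 2
i=3,j=0: odd sum, s = 2-0 = 2
i=3,j=1: even sum, s = 2+3 = 5
i=3,j=2: odd sum, s = 5-2 = 3
i=3,j=3: even sum, s = 3+9 = 12
i=3,j=4: odd sum, s = 12-4 = 8

8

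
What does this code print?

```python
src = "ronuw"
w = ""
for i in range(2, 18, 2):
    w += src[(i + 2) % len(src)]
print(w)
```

wournwou

i=2: add src[4]='w' → 'w'
i=4: add src[1]='o' → 'wo'
i=6: add src[3]='u' → 'wou'
i=8: add src[0]='r' → 'wour'
i=10: add src[2]='n' → 'wourn'
i=12: add src[4]='w' → 'wournw'
i=14: add src[1]='o' → 'wournwo'
i=16: add src[3]='u' → 'wournwou'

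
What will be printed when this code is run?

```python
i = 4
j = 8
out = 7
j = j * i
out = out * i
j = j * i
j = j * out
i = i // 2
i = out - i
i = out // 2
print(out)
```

j = 8*4 = 32
out = 7*4 = 28
j = 32*4 = 128
j = 128*28 = 3584
i = 4//2 = 2
i = 28-2 = 26
i = 28//2 = 14

28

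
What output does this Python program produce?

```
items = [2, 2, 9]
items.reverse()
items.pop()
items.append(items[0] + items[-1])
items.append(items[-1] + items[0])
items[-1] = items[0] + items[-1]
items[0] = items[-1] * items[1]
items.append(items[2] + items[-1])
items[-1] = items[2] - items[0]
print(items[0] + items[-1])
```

reverse → [9, 2, 2]
pop() removes 2 → [9, 2]
append items[0]+items[-1] = 9+2 = 11 → [9, 2, 11]
append items[-1]+items[0] = 11+9 = 20 → [9, 2, 11, 20]
items[-1] = items[0]+items[-1] = 9+20 = 29 → [9, 2, 11, 29]
items[0] = items[-1]*items[1] = 29*2 = 58 → [58, 2, 11, 29]
append items[2]+items[-1] = 11+29 = 40 → [58, 2, 11, 29, 40]
items[-1] = items[2]-items[0] = 11-58 = -47 → [58, 2, 11, 29, -47]
items[0]+items[-1] = 58+(-47) = 11

11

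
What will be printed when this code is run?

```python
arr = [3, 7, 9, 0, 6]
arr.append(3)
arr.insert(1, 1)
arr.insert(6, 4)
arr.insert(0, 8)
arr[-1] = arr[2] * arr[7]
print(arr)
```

[8, 3, 1, 7, 9, 0, 6, 4, 4]

append 3 → [3, 7, 9, 0, 6, 3]
insert 1 at 1 → [3, 1, 7, 9, 0, 6, 3]
insert 4 at 6 → [3, 1, 7, 9, 0, 6, 4, 3]
insert 8 at 0 → [8, 3, 1, 7, 9, 0, 6, 4, 3]
arr[-1] = arr[2]*arr[7] = 1*4 = 4 → [8, 3, 1, 7, 9, 0, 6, 4, 4]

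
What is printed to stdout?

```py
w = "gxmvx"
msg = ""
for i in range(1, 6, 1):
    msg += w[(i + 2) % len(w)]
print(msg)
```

i=1: add w[3]='v' → 'v'
i=2: add w[4]='x' → 'vx'
i=3: add w[0]='g' → 'vxg'
i=4: add w[1]='x' → 'vxgx'
i=5: add w[2]='m' → 'vxgxm'

vxgxm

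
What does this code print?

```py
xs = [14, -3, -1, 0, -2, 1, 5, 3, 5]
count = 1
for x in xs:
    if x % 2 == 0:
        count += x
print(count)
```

x=14: even, count = 1+14 = 15
x=-3: not even
x=-1: not even
x=0: even, count = 15+0 = 15
x=-2: even, count = 15+(-2) = 13
x=1: not even
x=5: not even
x=3: not even
x=5: not even

13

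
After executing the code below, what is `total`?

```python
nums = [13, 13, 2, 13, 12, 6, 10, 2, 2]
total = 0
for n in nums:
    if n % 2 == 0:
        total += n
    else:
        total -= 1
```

n=13: not even, total = 0-1 = -1
n=13: not even, total = (-1)-1 = -2
n=2: even, total = (-2)+2 = 0
n=13: not even, total = 0-1 = -1
n=12: even, total = (-1)+12 = 11
n=6: even, total = 11+6 = 17
n=10: even, total = 17+10 = 27
n=2: even, total = 27+2 = 29
n=2: even, total = 29+2 = 31

31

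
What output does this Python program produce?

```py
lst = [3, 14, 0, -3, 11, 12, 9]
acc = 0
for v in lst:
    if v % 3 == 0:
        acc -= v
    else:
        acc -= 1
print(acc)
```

v=3: %3==0, acc = 0-3 = -3
v=14: not %3==0, acc = (-3)-1 = -4
v=0: %3==0, acc = (-4)-0 = -4
v=-3: %3==0, acc = (-4)-(-3) = -1
v=11: not %3==0, acc = (-1)-1 = -2
v=12: %3==0, acc = (-2)-12 = -14
v=9: %3==0, acc = (-14)-9 = -23

-23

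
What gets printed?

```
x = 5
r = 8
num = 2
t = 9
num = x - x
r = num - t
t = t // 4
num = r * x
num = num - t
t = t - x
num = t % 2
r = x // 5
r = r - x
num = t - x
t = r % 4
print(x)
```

5

num = 5-5 = 0
r = 0-9 = -9
t = 9//4 = 2
num = (-9)*5 = -45
num = (-45)-2 = -47
t = 2-5 = -3
num = (-3)%2 = 1
r = 5//5 = 1
r = 1-5 = -4
num = (-3)-5 = -8
t = (-4)%4 = 0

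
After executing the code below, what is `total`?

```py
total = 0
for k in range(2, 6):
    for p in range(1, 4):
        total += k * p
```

k=2,p=1: total = 0+2 = 2
k=2,p=2: total = 2+4 = 6
k=2,p=3: total = 6+6 = 12
k=3,p=1: total = 12+3 = 15
k=3,p=2: total = 15+6 = 21
k=3,p=3: total = 21+9 = 30
k=4,p=1: total = 30+4 = 34
k=4,p=2: total = 34+8 = 42
k=4,p=3: total = 42+12 = 54
k=5,p=1: total = 54+5 = 59
k=5,p=2: total = 59+10 = 69
k=5,p=3: total = 69+15 = 84

84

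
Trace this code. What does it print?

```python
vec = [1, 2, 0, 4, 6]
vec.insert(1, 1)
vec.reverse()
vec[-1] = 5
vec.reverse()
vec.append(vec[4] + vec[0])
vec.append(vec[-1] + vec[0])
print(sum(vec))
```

insert 1 at 1 → [1, 1, 2, 0, 4, 6]
reverse → [6, 4, 0, 2, 1, 1]
vec[-1] = 5 → [6, 4, 0, 2, 1, 5]
reverse → [5, 1, 2, 0, 4, 6]
append vec[4]+vec[0] = 4+5 = 9 → [5, 1, 2, 0, 4, 6, 9]
append vec[-1]+vec[0] = 9+5 = 14 → [5, 1, 2, 0, 4, 6, 9, 14]
sum = 41

41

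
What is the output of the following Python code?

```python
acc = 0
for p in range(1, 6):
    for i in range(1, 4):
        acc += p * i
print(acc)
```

90

p=1,i=1: acc = 0+1 = 1
p=1,i=2: acc = 1+2 = 3
p=1,i=3: acc = 3+3 = 6
p=2,i=1: acc = 6+2 = 8
p=2,i=2: acc = 8+4 = 12
p=2,i=3: acc = 12+6 = 18
p=3,i=1: acc = 18+3 = 21
p=3,i=2: acc = 21+6 = 27
p=3,i=3: acc = 27+9 = 36
p=4,i=1: acc = 36+4 = 40
p=4,i=2: acc = 40+8 = 48
p=4,i=3: acc = 48+12 = 60
p=5,i=1: acc = 60+5 = 65
p=5,i=2: acc = 65+10 = 75
p=5,i=3: acc = 75+15 = 90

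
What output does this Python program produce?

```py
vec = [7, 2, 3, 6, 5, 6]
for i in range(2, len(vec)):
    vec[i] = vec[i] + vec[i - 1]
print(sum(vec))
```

i=2: vec[2] = 3+2 = 5 → [7, 2, 5, 6, 5, 6]
i=3: vec[3] = 6+5 = 11 → [7, 2, 5, 11, 5, 6]
i=4: vec[4] = 5+11 = 16 → [7, 2, 5, 11, 16, 6]
i=5: vec[5] = 6+16 = 22 → [7, 2, 5, 11, 16, 22]
sum = 63

63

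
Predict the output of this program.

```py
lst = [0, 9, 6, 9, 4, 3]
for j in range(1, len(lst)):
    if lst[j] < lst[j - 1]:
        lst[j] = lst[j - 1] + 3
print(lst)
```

j=1: 9>=0, unchanged → [0, 9, 6, 9, 4, 3]
j=2: 6<9, lst[2] = 9+3 = 12 → [0, 9, 12, 9, 4, 3]
j=3: 9<12, lst[3] = 12+3 = 15 → [0, 9, 12, 15, 4, 3]
j=4: 4<15, lst[4] = 15+3 = 18 → [0, 9, 12, 15, 18, 3]
j=5: 3<18, lst[5] = 18+3 = 21 → [0, 9, 12, 15, 18, 21]

[0, 9, 12, 15, 18, 21]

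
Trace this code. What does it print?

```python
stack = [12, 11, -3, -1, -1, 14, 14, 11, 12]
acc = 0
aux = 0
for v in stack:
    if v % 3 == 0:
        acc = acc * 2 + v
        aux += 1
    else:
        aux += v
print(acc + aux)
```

105

v=12: %3==0, acc = 0*2+12 = 12; aux=1
v=11: not %3==0; aux=12
v=-3: %3==0, acc = 12*2+(-3) = 21; aux=13
v=-1: not %3==0; aux=12
v=-1: not %3==0; aux=11
v=14: not %3==0; aux=25
v=14: not %3==0; aux=39
v=11: not %3==0; aux=50
v=12: %3==0, acc = 21*2+12 = 54; aux=51
acc+aux = 54+51 = 105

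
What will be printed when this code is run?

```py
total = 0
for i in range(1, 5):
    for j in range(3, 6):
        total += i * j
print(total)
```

120

i=1,j=3: total = 0+3 = 3
i=1,j=4: total = 3+4 = 7
i=1,j=5: total = 7+5 = 12
i=2,j=3: total = 12+6 = 18
i=2,j=4: total = 18+8 = 26
i=2,j=5: total = 26+10 = 36
i=3,j=3: total = 36+9 = 45
i=3,j=4: total = 45+12 = 57
i=3,j=5: total = 57+15 = 72
i=4,j=3: total = 72+12 = 84
i=4,j=4: total = 84+16 = 100
i=4,j=5: total = 100+20 = 120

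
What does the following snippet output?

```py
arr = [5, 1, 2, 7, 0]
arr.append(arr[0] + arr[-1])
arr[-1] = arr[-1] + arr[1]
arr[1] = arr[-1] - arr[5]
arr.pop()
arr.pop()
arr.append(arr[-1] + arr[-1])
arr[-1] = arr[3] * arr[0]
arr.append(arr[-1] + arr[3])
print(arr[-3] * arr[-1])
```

294

append arr[0]+arr[-1] = 5+0 = 5 → [5, 1, 2, 7, 0, 5]
arr[-1] = arr[-1]+arr[1] = 5+1 = 6 → [5, 1, 2, 7, 0, 6]
arr[1] = arr[-1]-arr[5] = 6-6 = 0 → [5, 0, 2, 7, 0, 6]
pop() removes 6 → [5, 0, 2, 7, 0]
pop() removes 0 → [5, 0, 2, 7]
append arr[-1]+arr[-1] = 7+7 = 14 → [5, 0, 2, 7, 14]
arr[-1] = arr[3]*arr[0] = 7*5 = 35 → [5, 0, 2, 7, 35]
append arr[-1]+arr[3] = 35+7 = 42 → [5, 0, 2, 7, 35, 42]
arr[-3]*arr[-1] = 7*42 = 294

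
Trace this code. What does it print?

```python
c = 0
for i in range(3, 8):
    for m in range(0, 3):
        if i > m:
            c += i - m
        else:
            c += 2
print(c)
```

60

i=3,m=0: 3>0, c = 0+3 = 3
i=3,m=1: 3>1, c = 3+2 = 5
i=3,m=2: 3>2, c = 5+1 = 6
i=4,m=0: 4>0, c = 6+4 = 10
i=4,m=1: 4>1, c = 10+3 = 13
i=4,m=2: 4>2, c = 13+2 = 15
i=5,m=0: 5>0, c = 15+5 = 20
i=5,m=1: 5>1, c = 20+4 = 24
i=5,m=2: 5>2, c = 24+3 = 27
i=6,m=0: 6>0, c = 27+6 = 33
i=6,m=1: 6>1, c = 33+5 = 38
i=6,m=2: 6>2, c = 38+4 = 42
i=7,m=0: 7>0, c = 42+7 = 49
i=7,m=1: 7>1, c = 49+6 = 55
i=7,m=2: 7>2, c = 55+5 = 60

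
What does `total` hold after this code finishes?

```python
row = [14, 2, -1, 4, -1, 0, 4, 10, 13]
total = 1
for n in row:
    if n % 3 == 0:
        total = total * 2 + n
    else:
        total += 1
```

n=14: not %3==0, total = 1+1 = 2
n=2: not %3==0, total = 2+1 = 3
n=-1: not %3==0, total = 3+1 = 4
n=4: not %3==0, total = 4+1 = 5
n=-1: not %3==0, total = 5+1 = 6
n=0: %3==0, total = 6*2+0 = 12
n=4: not %3==0, total = 12+1 = 13
n=10: not %3==0, total = 13+1 = 14
n=13: not %3==0, total = 14+1 = 15

15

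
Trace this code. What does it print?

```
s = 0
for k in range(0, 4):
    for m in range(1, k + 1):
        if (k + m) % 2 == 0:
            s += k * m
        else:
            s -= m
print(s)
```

14

k=1,m=1: even sum, s = 0+1 = 1
k=2,m=1: odd sum, s = 1-1 = 0
k=2,m=2: even sum, s = 0+4 = 4
k=3,m=1: even sum, s = 4+3 = 7
k=3,m=2: odd sum, s = 7-2 = 5
k=3,m=3: even sum, s = 5+9 = 14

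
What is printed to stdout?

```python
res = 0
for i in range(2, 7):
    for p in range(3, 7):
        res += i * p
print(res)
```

i=2,p=3: res = 0+6 = 6
i=2,p=4: res = 6+8 = 14
i=2,p=5: res = 14+10 = 24
i=2,p=6: res = 24+12 = 36
i=3,p=3: res = 36+9 = 45
i=3,p=4: res = 45+12 = 57
i=3,p=5: res = 57+15 = 72
i=3,p=6: res = 72+18 = 90
i=4,p=3: res = 90+12 = 102
i=4,p=4: res = 102+16 = 118
i=4,p=5: res = 118+20 = 138
i=4,p=6: res = 138+24 = 162
i=5,p=3: res = 162+15 = 177
i=5,p=4: res = 177+20 = 197
i=5,p=5: res = 197+25 = 222
i=5,p=6: res = 222+30 = 252
i=6,p=3: res = 252+18 = 270
i=6,p=4: res = 270+24 = 294
i=6,p=5: res = 294+30 = 324
i=6,p=6: res = 324+36 = 360

360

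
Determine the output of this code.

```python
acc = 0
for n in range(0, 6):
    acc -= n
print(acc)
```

-15

n=0: acc = 0-0 = 0
n=1: acc = 0-1 = -1
n=2: acc = (-1)-2 = -3
n=3: acc = (-3)-3 = -6
n=4: acc = (-6)-4 = -10
n=5: acc = (-10)-5 = -15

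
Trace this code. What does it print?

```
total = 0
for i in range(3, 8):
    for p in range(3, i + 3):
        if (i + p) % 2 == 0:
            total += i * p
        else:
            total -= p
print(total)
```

360

i=3,p=3: even sum, total = 0+9 = 9
i=3,p=4: odd sum, total = 9-4 = 5
i=3,p=5: even sum, total = 5+15 = 20
i=4,p=3: odd sum, total = 20-3 = 17
i=4,p=4: even sum, total = 17+16 = 33
i=4,p=5: odd sum, total = 33-5 = 28
i=4,p=6: even sum, total = 28+24 = 52
i=5,p=3: even sum, total = 52+15 = 67
i=5,p=4: odd sum, total = 67-4 = 63
i=5,p=5: even sum, total = 63+25 = 88
i=5,p=6: odd sum, total = 88-6 = 82
i=5,p=7: even sum, total = 82+35 = 117
i=6,p=3: odd sum, total = 117-3 = 114
i=6,p=4: even sum, total = 114+24 = 138
i=6,p=5: odd sum, total = 138-5 = 133
i=6,p=6: even sum, total = 133+36 = 169
i=6,p=7: odd sum, total = 169-7 = 162
i=6,p=8: even sum, total = 162+48 = 210
i=7,p=3: even sum, total = 210+21 = 231
i=7,p=4: odd sum, total = 231-4 = 227
i=7,p=5: even sum, total = 227+35 = 262
i=7,p=6: odd sum, total = 262-6 = 256
i=7,p=7: even sum, total = 256+49 = 305
i=7,p=8: odd sum, total = 305-8 = 297
i=7,p=9: even sum, total = 297+63 = 360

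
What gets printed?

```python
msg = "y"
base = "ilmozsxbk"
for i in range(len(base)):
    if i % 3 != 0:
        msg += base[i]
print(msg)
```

i=0: skip
i=1: add 'l' → 'yl'
i=2: add 'm' → 'ylm'
i=3: skip
i=4: add 'z' → 'ylmz'
i=5: add 's' → 'ylmzs'
i=6: skip
i=7: add 'b' → 'ylmzsb'
i=8: add 'k' → 'ylmzsbk'

ylmzsbk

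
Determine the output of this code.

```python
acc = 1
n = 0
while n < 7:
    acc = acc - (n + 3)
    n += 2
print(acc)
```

n=0: acc = 1-3 = -2
n=2: acc = (-2)-5 = -7
n=4: acc = (-7)-7 = -14
n=6: acc = (-14)-9 = -23

-23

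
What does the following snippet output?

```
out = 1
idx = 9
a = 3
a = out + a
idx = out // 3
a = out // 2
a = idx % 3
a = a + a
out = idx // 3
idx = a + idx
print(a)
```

a = 1+3 = 4
idx = 1//3 = 0
a = 1//2 = 0
a = 0%3 = 0
a = 0+0 = 0
out = 0//3 = 0
idx = 0+0 = 0

0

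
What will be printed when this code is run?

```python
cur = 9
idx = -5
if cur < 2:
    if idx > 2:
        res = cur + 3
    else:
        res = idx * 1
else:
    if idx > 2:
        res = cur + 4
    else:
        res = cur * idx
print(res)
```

-45

cur=9, idx=-5
cur < 2 is False; idx > 2 is False
→ res = cur * idx = -45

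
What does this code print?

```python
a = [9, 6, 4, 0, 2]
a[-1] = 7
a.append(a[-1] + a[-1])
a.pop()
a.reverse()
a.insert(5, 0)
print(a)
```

a[-1] = 7 → [9, 6, 4, 0, 7]
append a[-1]+a[-1] = 7+7 = 14 → [9, 6, 4, 0, 7, 14]
pop() removes 14 → [9, 6, 4, 0, 7]
reverse → [7, 0, 4, 6, 9]
insert 0 at 5 → [7, 0, 4, 6, 9, 0]

[7, 0, 4, 6, 9, 0]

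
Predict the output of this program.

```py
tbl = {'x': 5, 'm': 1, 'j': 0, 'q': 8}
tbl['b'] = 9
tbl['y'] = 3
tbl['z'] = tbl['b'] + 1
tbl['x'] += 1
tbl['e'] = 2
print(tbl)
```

tbl['b'] = 9 → {'x': 5, 'm': 1, 'j': 0, 'q': 8, 'b': 9}
tbl['y'] = 3 → {'x': 5, 'm': 1, 'j': 0, 'q': 8, 'b': 9, 'y': 3}
tbl['z'] = tbl['b']+1 = 10 → {'x': 5, 'm': 1, 'j': 0, 'q': 8, 'b': 9, 'y': 3, 'z': 10}
tbl['x'] = 5+1 = 6 → {'x': 6, 'm': 1, 'j': 0, 'q': 8, 'b': 9, 'y': 3, 'z': 10}
tbl['e'] = 2 → {'x': 6, 'm': 1, 'j': 0, 'q': 8, 'b': 9, 'y': 3, 'z': 10, 'e': 2}

{'x': 6, 'm': 1, 'j': 0, 'q': 8, 'b': 9, 'y': 3, 'z': 10, 'e': 2}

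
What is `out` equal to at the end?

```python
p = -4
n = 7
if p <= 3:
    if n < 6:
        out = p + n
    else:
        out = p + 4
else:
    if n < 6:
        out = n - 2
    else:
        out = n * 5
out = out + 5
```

5

p=-4, n=7
p <= 3 is True; n < 6 is False
→ out = p + 4 = 0
out = 0+5 = 5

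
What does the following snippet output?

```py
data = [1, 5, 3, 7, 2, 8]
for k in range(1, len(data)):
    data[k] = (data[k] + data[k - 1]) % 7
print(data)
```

[1, 6, 2, 2, 4, 5]

k=1: data[1] = (5+1)%7 = 6 → [1, 6, 3, 7, 2, 8]
k=2: data[2] = (3+6)%7 = 2 → [1, 6, 2, 7, 2, 8]
k=3: data[3] = (7+2)%7 = 2 → [1, 6, 2, 2, 2, 8]
k=4: data[4] = (2+2)%7 = 4 → [1, 6, 2, 2, 4, 8]
k=5: data[5] = (8+4)%7 = 5 → [1, 6, 2, 2, 4, 5]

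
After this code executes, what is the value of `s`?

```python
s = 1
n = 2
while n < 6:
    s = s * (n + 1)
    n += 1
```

360

n=2: s = 1*3 = 3
n=3: s = 3*4 = 12
n=4: s = 12*5 = 60
n=5: s = 60*6 = 360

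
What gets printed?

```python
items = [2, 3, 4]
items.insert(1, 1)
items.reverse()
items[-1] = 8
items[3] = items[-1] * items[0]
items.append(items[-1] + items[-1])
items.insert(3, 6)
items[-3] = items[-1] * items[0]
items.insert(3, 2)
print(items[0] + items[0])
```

insert 1 at 1 → [2, 1, 3, 4]
reverse → [4, 3, 1, 2]
items[-1] = 8 → [4, 3, 1, 8]
items[3] = items[-1]*items[0] = 8*4 = 32 → [4, 3, 1, 32]
append items[-1]+items[-1] = 32+32 = 64 → [4, 3, 1, 32, 64]
insert 6 at 3 → [4, 3, 1, 6, 32, 64]
items[-3] = items[-1]*items[0] = 64*4 = 256 → [4, 3, 1, 256, 32, 64]
insert 2 at 3 → [4, 3, 1, 2, 256, 32, 64]
items[0]+items[0] = 4+4 = 8

8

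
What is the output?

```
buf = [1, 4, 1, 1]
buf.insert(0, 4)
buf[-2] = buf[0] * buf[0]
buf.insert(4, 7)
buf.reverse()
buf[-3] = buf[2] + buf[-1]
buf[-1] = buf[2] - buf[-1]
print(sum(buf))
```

57

insert 4 at 0 → [4, 1, 4, 1, 1]
buf[-2] = buf[0]*buf[0] = 4*4 = 16 → [4, 1, 4, 16, 1]
insert 7 at 4 → [4, 1, 4, 16, 7, 1]
reverse → [1, 7, 16, 4, 1, 4]
buf[-3] = buf[2]+buf[-1] = 16+4 = 20 → [1, 7, 16, 20, 1, 4]
buf[-1] = buf[2]-buf[-1] = 16-4 = 12 → [1, 7, 16, 20, 1, 12]
sum = 57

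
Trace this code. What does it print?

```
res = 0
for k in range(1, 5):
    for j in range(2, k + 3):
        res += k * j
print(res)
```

145

k=1,j=2: res = 0+2 = 2
k=1,j=3: res = 2+3 = 5
k=2,j=2: res = 5+4 = 9
k=2,j=3: res = 9+6 = 15
k=2,j=4: res = 15+8 = 23
k=3,j=2: res = 23+6 = 29
k=3,j=3: res = 29+9 = 38
k=3,j=4: res = 38+12 = 50
k=3,j=5: res = 50+15 = 65
k=4,j=2: res = 65+8 = 73
k=4,j=3: res = 73+12 = 85
k=4,j=4: res = 85+16 = 101
k=4,j=5: res = 101+20 = 121
k=4,j=6: res = 121+24 = 145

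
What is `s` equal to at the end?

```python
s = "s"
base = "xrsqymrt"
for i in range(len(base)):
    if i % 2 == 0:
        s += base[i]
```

'sxsyr'

i=0: add 'x' → 'sx'
i=1: skip
i=2: add 's' → 'sxs'
i=3: skip
i=4: add 'y' → 'sxsy'
i=5: skip
i=6: add 'r' → 'sxsyr'
i=7: skip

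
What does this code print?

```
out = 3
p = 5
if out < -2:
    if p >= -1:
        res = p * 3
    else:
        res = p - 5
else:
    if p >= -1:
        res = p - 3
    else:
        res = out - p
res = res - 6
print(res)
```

-4

out=3, p=5
out < -2 is False; p >= -1 is True
→ res = p - 3 = 2
res = 2-6 = -4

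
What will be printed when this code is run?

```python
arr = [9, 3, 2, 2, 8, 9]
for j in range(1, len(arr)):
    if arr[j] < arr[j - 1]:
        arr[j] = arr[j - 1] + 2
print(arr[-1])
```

j=1: 3<9, arr[1] = 9+2 = 11 → [9, 11, 2, 2, 8, 9]
j=2: 2<11, arr[2] = 11+2 = 13 → [9, 11, 13, 2, 8, 9]
j=3: 2<13, arr[3] = 13+2 = 15 → [9, 11, 13, 15, 8, 9]
j=4: 8<15, arr[4] = 15+2 = 17 → [9, 11, 13, 15, 17, 9]
j=5: 9<17, arr[5] = 17+2 = 19 → [9, 11, 13, 15, 17, 19]

19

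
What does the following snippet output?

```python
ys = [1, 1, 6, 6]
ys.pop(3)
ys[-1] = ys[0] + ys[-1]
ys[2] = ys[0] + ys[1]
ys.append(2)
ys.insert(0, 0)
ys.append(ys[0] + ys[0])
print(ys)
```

pop(3) removes 6 → [1, 1, 6]
ys[-1] = ys[0]+ys[-1] = 1+6 = 7 → [1, 1, 7]
ys[2] = ys[0]+ys[1] = 1+1 = 2 → [1, 1, 2]
append 2 → [1, 1, 2, 2]
insert 0 at 0 → [0, 1, 1, 2, 2]
append ys[0]+ys[0] = 0+0 = 0 → [0, 1, 1, 2, 2, 0]

[0, 1, 1, 2, 2, 0]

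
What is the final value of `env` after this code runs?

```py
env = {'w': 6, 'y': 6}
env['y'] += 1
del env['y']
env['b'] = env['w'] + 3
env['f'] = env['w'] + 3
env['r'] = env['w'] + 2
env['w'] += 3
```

env['y'] = 6+1 = 7 → {'w': 6, 'y': 7}
del 'y' → {'w': 6}
env['b'] = env['w']+3 = 9 → {'w': 6, 'b': 9}
env['f'] = env['w']+3 = 9 → {'w': 6, 'b': 9, 'f': 9}
env['r'] = env['w']+2 = 8 → {'w': 6, 'b': 9, 'f': 9, 'r': 8}
env['w'] = 6+3 = 9 → {'w': 9, 'b': 9, 'f': 9, 'r': 8}

{'w': 9, 'b': 9, 'f': 9, 'r': 8}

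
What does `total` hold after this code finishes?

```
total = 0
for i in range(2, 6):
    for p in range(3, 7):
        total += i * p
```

252

i=2,p=3: total = 0+6 = 6
i=2,p=4: total = 6+8 = 14
i=2,p=5: total = 14+10 = 24
i=2,p=6: total = 24+12 = 36
i=3,p=3: total = 36+9 = 45
i=3,p=4: total = 45+12 = 57
i=3,p=5: total = 57+15 = 72
i=3,p=6: total = 72+18 = 90
i=4,p=3: total = 90+12 = 102
i=4,p=4: total = 102+16 = 118
i=4,p=5: total = 118+20 = 138
i=4,p=6: total = 138+24 = 162
i=5,p=3: total = 162+15 = 177
i=5,p=4: total = 177+20 = 197
i=5,p=5: total = 197+25 = 222
i=5,p=6: total = 222+30 = 252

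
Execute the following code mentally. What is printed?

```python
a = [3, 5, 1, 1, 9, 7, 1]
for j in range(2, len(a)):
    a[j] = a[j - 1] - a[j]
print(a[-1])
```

j=2: a[2] = 5-1 = 4 → [3, 5, 4, 1, 9, 7, 1]
j=3: a[3] = 4-1 = 3 → [3, 5, 4, 3, 9, 7, 1]
j=4: a[4] = 3-9 = -6 → [3, 5, 4, 3, -6, 7, 1]
j=5: a[5] = (-6)-7 = -13 → [3, 5, 4, 3, -6, -13, 1]
j=6: a[6] = (-13)-1 = -14 → [3, 5, 4, 3, -6, -13, -14]

-14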